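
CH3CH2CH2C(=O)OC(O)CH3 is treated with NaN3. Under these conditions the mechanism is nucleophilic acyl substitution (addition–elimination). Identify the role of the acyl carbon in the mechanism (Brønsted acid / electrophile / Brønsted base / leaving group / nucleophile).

Step 1: A lone pair on the N of N3⁻ attacks the electrophilic acyl carbon; the π(C=O) electrons move onto oxygen, giving a tetrahedral intermediate.
The acyl carbon accepts an electron pair into an empty or π* orbital — it is the electrophile.

electrophile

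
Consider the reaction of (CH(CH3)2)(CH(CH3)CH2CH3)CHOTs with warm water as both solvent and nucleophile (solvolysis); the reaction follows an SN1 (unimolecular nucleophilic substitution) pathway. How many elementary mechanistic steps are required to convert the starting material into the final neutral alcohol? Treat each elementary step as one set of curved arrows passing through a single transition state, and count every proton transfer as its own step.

4

Step 1: The C–O bond breaks with both electrons going to the tosylate; TsO⁻ leaves and a secondary carbocation remains.
Step 2: A 1,2-hydride shift from the adjacent isopropyl carbon moves the positive charge from the secondary centre to an adjacent carbon, generating a more stable tertiary carbocation.
Step 3: Nucleophilic capture: the oxygen of H2O bonds to the cationic carbon, producing an oxonium-ion intermediate.
Step 4: A second solvent molecule removes the proton on oxygen, giving the neutral alcohol product.
Total: 4 elementary steps.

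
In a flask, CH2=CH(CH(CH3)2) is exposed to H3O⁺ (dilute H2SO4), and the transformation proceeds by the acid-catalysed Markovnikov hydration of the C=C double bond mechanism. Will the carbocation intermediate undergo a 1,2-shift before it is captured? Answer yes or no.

yes

The first-formed carbocation is secondary.
The adjacent isopropyl carbon already bears 2 other carbon substituents and has a hydrogen to migrate; after a 1,2-hydride shift from that carbon the positive charge sits on a tertiary centre.
Tertiary is more stable than secondary, so the shift occurs.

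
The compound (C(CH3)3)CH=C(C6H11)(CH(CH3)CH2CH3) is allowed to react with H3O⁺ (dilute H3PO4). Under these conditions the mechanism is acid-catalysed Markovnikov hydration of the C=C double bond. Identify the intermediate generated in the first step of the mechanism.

Step 1: The π electrons of the C=C bond attack a proton of H3O⁺; Markovnikov addition places the new C–H on the less-substituted alkene carbon, so the positive charge ends up on the more-substituted carbon — a tertiary carbocation. H2O is released.
After step 1 the species present is a tertiary carbocation.

tertiary carbocation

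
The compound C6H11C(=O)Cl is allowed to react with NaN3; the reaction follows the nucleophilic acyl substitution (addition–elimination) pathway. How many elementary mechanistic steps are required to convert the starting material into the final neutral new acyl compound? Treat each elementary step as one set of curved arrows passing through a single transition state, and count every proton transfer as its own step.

2

Step 1: Nucleophilic addition of N3⁻ to the acyl carbon breaks the π(C=O) bond and yields a tetrahedral, anionic intermediate.
Step 2: Collapse of the tetrahedral intermediate: the alkoxide oxygen pushes its lone pair back to re-form C=O while Cl⁻ leaves.
Total: 2 elementary steps.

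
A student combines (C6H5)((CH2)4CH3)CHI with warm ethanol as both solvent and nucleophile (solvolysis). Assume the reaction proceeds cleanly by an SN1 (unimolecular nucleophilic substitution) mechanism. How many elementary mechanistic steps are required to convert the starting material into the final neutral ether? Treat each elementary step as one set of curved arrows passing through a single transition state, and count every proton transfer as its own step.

3

Step 1: Unassisted departure of I⁻ (taking the C–I bonding pair) generates a secondary carbocation.
(No 1,2-shift: no single shift to an adjacent carbon would give a more stable cation.)
Step 2: Nucleophilic capture: the oxygen of CH3CH2OH bonds to the cationic carbon, producing an oxonium-ion intermediate.
Step 3: Deprotonation of the oxonium oxygen by solvent ethanol yields the neutral ether.
Total: 3 elementary steps.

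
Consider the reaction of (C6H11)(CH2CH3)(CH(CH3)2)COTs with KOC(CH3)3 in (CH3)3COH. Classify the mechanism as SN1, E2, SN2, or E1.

Conditions: a strong/bulky base with a tertiary substrate bearing a β-hydrogen.
These conditions are the textbook signature of the E2 pathway.
A strong (often hindered) base removes a β-H in concert with loss of the leaving group — bimolecular elimination.

E2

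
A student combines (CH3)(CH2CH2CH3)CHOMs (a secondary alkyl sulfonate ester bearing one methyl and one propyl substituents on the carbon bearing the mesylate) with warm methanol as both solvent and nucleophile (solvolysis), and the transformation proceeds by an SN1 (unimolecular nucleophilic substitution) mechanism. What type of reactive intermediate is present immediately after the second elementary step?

oxonium ion

Step 1: Rate-determining heterolysis of the C–O bond gives MsO⁻ and a secondary carbocation.
Step 2: CH3OH donates an oxygen lone pair into the empty p orbital of the cation, giving a protonated ether (an oxonium ion).
After step 2 the species present is an oxonium ion.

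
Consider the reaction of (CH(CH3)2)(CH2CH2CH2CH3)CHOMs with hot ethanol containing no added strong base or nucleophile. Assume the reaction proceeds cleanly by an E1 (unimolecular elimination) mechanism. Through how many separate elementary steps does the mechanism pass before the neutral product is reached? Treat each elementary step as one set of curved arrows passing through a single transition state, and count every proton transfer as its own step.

3

Step 1: Rate-determining heterolysis of the C–O bond gives MsO⁻ and a secondary carbocation.
Step 2: Carbocation rearrangement: a 1,2-hydride shift from the adjacent isopropyl carbon converts the initially-formed secondary cation into the more stable tertiary cation.
Step 3: An ethanol molecule (solvent) deprotonates a β-carbon; as the C–H bond breaks, those electrons form the new alkene π bond.
Total: 3 elementary steps.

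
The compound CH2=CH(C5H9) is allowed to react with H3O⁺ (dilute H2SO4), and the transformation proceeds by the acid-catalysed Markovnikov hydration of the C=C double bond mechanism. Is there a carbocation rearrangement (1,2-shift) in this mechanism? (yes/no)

yes

The first-formed carbocation is secondary.
The adjacent cyclopentyl carbon already bears 2 other carbon substituents and has a hydrogen to migrate; after a 1,2-hydride shift from that carbon the positive charge sits on a tertiary centre.
Tertiary is more stable than secondary, so the shift occurs.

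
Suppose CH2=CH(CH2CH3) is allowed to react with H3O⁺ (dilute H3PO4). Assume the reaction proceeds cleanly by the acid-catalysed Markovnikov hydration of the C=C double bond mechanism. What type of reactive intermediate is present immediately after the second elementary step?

Step 1: Electrophilic addition begins with the π(C=C) electrons forming a bond to the proton of H3O⁺. Following Markovnikov's rule, the resulting cation is secondary. H2O is released.
Step 2: Water acts as the nucleophile: an oxygen lone pair bonds to the cationic carbon, giving an oxonium-ion intermediate.
After step 2 the species present is an oxonium ion.

oxonium ion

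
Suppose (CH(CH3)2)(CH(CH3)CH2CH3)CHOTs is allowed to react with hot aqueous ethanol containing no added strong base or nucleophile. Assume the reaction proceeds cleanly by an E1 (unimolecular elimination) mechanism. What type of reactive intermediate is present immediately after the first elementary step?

secondary carbocation

Step 1: Ionisation: the C–O σ-bond cleaves heterolytically; both bonding electrons depart with TsO⁻, leaving a secondary carbocation at the α-carbon.
After step 1 the species present is a secondary carbocation.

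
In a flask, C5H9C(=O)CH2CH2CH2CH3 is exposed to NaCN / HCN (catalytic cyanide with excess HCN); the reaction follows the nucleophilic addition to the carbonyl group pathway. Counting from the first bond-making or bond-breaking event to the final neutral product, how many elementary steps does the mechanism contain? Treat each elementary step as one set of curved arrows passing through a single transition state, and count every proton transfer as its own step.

Step 1: Nucleophilic addition: CN⁻ adds to the carbonyl carbon, pushing the π(C=O) electron pair onto oxygen and giving a tetrahedral alkoxide.
Step 2: The alkoxide is protonated in situ by undissociated HCN, yielding a cyanohydrin; the CN⁻ so formed carries on the cycle.
Total: 2 elementary steps.

2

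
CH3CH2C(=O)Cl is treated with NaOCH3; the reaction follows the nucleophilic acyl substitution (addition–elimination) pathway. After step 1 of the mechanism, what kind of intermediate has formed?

Step 1: Nucleophilic addition of CH3O⁻ to the acyl carbon breaks the π(C=O) bond and yields a tetrahedral, anionic intermediate.
After step 1 the species present is a tetrahedral intermediate.

tetrahedral intermediate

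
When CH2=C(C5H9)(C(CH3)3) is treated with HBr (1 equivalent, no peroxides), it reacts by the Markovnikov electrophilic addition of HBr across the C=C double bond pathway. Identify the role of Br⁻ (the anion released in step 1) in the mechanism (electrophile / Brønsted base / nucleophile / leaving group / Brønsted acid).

Step 2: The Br⁻ anion donates a lone pair to the carbocation, forming the new C–Br σ-bond and giving the neutral alkyl halide.
Br⁻ (the anion released in step 1) donates an electron pair to form a new σ-bond to carbon — it is the nucleophile.

nucleophile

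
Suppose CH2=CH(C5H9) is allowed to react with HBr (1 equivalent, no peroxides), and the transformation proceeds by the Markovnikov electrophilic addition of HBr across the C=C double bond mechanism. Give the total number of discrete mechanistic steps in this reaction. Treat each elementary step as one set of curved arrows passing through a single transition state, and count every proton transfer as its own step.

3

Step 1: Electrophilic addition begins with the π(C=C) electrons forming a bond to the proton of HBr. Following Markovnikov's rule, the resulting cation is secondary. The H–Br bond breaks heterolytically, releasing Br⁻.
Step 2: Carbocation rearrangement: a 1,2-hydride shift from the adjacent cyclopentyl carbon converts the initially-formed secondary cation into the more stable tertiary cation.
Step 3: The Br⁻ anion donates a lone pair to the carbocation, forming the new C–Br σ-bond and giving the neutral alkyl halide.
Total: 3 elementary steps.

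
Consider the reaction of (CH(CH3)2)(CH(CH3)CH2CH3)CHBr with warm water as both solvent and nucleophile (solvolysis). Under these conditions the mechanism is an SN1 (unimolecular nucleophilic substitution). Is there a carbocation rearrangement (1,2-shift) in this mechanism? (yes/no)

The first-formed carbocation is secondary.
The adjacent sec-butyl carbon already bears 2 other carbon substituents and has a hydrogen to migrate; after a 1,2-hydride shift from that carbon the positive charge sits on a tertiary centre.
Tertiary is more stable than secondary, so the shift occurs.

yes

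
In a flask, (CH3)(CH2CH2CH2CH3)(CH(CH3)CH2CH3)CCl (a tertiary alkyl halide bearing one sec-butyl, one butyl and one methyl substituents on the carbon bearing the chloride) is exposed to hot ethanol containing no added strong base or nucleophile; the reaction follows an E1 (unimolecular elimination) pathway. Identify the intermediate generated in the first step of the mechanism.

Step 1: The C–Cl bond breaks with both electrons going to the chloride; Cl⁻ leaves and a tertiary carbocation remains.
After step 1 the species present is a tertiary carbocation.

tertiary carbocation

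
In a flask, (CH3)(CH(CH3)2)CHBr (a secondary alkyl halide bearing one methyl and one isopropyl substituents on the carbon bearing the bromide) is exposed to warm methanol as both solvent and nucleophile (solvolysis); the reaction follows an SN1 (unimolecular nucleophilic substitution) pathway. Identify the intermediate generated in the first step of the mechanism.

secondary carbocation

Step 1: Ionisation: the C–Br σ-bond cleaves heterolytically; both bonding electrons depart with Br⁻, leaving a secondary carbocation at the α-carbon.
After step 1 the species present is a secondary carbocation.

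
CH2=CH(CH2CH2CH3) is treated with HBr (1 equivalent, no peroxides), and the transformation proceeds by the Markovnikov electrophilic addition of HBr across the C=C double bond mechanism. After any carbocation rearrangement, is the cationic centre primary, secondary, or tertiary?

secondary

Step 1: Protonation of the alkene by HBr: the π bond acts as the nucleophile and picks up H⁺, giving the more stable (Markovnikov) secondary carbocation. The H–Br bond breaks heterolytically, releasing Br⁻.
No single 1,2-shift to an adjacent carbon would give a more-substituted cation, so no rearrangement occurs.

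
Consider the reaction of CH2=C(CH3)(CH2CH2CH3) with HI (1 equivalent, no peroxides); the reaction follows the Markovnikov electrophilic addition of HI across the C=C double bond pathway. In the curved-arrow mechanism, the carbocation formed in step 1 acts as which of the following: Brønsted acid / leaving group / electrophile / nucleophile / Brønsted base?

Step 2: I⁻ captures the cation: a lone pair on I⁻ fills the empty p orbital, producing the alkyl halide product.
The carbocation formed in step 1 accepts an electron pair into an empty or π* orbital — it is the electrophile.

electrophile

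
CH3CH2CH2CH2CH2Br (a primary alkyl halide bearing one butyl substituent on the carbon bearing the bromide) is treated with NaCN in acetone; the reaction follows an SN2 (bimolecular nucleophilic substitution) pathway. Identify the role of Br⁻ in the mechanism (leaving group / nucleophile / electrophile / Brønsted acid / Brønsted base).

Step 1: Backside attack by CN⁻ on the carbon bearing the bromide: the new C–C bond forms as the C–Br bond breaks, with Walden inversion at carbon.
Br⁻ departs with both electrons of the breaking σ-bond — that is the definition of a leaving group.

leaving group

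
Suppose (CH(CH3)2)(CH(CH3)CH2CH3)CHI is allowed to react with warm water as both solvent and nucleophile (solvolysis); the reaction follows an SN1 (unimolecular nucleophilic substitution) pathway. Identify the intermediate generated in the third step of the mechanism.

Step 1: The C–I bond breaks with both electrons going to the iodide; I⁻ leaves and a secondary carbocation remains.
Step 2: A hydride (H with its bonding pair) migrates from the adjacent sec-butyl carbon to the cationic centre — a 1,2-hydride shift — upgrading the secondary cation to a tertiary one.
Step 3: Nucleophilic capture: the oxygen of H2O bonds to the cationic carbon, producing an oxonium-ion intermediate.
After step 3 the species present is an oxonium ion.

oxonium ion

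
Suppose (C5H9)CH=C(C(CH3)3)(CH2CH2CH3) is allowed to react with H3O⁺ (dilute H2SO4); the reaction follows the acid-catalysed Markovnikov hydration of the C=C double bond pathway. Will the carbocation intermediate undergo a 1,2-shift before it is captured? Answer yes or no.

no

The first-formed carbocation is tertiary.
No single 1,2-shift to an adjacent carbon would produce a more-substituted cation than the one already present, so no rearrangement occurs.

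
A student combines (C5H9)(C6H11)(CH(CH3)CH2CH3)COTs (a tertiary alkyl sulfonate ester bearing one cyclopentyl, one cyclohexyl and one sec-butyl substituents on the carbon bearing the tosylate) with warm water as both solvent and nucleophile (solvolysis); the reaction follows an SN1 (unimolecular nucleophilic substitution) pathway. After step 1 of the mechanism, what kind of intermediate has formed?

tertiary carbocation

Step 1: Ionisation: the C–O σ-bond cleaves heterolytically; both bonding electrons depart with TsO⁻, leaving a tertiary carbocation at the α-carbon.
After step 1 the species present is a tertiary carbocation.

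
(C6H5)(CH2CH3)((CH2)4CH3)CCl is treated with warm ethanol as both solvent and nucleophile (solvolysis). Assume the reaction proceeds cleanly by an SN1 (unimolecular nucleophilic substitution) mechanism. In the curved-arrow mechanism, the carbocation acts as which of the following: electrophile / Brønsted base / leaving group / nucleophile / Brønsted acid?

Step 2: CH3CH2OH donates an oxygen lone pair into the empty p orbital of the cation, giving a protonated ether (an oxonium ion).
The carbocation accepts an electron pair into an empty or π* orbital — it is the electrophile.

electrophile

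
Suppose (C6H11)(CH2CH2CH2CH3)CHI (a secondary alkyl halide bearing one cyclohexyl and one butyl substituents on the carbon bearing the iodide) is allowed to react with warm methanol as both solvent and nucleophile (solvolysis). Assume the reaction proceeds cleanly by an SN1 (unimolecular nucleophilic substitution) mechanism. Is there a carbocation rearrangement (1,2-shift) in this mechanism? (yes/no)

yes

The first-formed carbocation is secondary.
The adjacent cyclohexyl carbon already bears 2 other carbon substituents and has a hydrogen to migrate; after a 1,2-hydride shift from that carbon the positive charge sits on a tertiary centre.
Tertiary is more stable than secondary, so the shift occurs.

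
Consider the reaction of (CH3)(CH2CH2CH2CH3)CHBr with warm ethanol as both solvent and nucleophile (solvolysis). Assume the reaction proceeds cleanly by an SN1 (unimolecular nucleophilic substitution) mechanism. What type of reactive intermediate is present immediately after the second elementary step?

Step 1: The C–Br bond breaks with both electrons going to the bromide; Br⁻ leaves and a secondary carbocation remains.
Step 2: A lone pair on the oxygen of CH3CH2OH attacks the carbocation, forming a new C–O σ-bond and an oxonium ion.
After step 2 the species present is an oxonium ion.

oxonium ion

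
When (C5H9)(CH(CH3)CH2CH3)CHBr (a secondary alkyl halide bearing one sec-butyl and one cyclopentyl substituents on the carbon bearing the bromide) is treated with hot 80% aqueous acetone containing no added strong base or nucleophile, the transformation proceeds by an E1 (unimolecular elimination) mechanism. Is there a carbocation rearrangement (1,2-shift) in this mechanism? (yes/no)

The first-formed carbocation is secondary.
The adjacent sec-butyl carbon already bears 2 other carbon substituents and has a hydrogen to migrate; after a 1,2-hydride shift from that carbon the positive charge sits on a tertiary centre.
Tertiary is more stable than secondary, so the shift occurs.

yes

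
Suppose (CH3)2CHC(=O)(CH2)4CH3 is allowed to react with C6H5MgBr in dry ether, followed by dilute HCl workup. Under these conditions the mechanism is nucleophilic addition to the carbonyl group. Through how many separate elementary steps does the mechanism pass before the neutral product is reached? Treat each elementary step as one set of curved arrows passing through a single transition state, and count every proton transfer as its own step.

Step 1: the carbanion-like carbon of C6H5MgBr attacks the sp² carbonyl carbon; the C=O π bond breaks and the electrons end up as a lone pair on the alkoxide oxygen of the tetrahedral intermediate.
Step 2: The alkoxide picks up a proton during dilute HCl workup to yield an alcohol.
Total: 2 elementary steps.

2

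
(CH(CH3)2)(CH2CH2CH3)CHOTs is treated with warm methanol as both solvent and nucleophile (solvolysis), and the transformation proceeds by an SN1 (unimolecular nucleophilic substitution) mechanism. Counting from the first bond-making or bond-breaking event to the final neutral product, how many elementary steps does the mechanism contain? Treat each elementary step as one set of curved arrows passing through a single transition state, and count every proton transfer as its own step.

Step 1: The C–O bond breaks with both electrons going to the tosylate; TsO⁻ leaves and a secondary carbocation remains.
Step 2: Carbocation rearrangement: a 1,2-hydride shift from the adjacent isopropyl carbon converts the initially-formed secondary cation into the more stable tertiary cation.
Step 3: Nucleophilic capture: the oxygen of CH3OH bonds to the cationic carbon, producing an oxonium-ion intermediate.
Step 4: A second solvent molecule removes the proton on oxygen, giving the neutral ether product.
Total: 4 elementary steps.

4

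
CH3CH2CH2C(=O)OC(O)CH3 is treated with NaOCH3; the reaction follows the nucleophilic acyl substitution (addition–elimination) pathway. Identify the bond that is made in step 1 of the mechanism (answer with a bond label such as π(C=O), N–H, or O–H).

Step 1: Nucleophilic addition of CH3O⁻ to the acyl carbon breaks the π(C=O) bond and yields a tetrahedral, anionic intermediate.
The bond formed in this step is the C–O bond.

C–O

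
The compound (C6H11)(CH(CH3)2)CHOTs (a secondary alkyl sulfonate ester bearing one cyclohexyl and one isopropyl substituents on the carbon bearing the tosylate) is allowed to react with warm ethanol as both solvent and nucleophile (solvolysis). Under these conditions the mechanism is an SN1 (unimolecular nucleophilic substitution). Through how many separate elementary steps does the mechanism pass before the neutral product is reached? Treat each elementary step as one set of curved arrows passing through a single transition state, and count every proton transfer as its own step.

4

Step 1: Rate-determining heterolysis of the C–O bond gives TsO⁻ and a secondary carbocation.
Step 2: A hydride (H with its bonding pair) migrates from the adjacent cyclohexyl carbon to the cationic centre — a 1,2-hydride shift — upgrading the secondary cation to a tertiary one.
Step 3: Nucleophilic capture: the oxygen of CH3CH2OH bonds to the cationic carbon, producing an oxonium-ion intermediate.
Step 4: Proton transfer from the O–H of the oxonium ion to a solvent molecule delivers the neutral ether.
Total: 4 elementary steps.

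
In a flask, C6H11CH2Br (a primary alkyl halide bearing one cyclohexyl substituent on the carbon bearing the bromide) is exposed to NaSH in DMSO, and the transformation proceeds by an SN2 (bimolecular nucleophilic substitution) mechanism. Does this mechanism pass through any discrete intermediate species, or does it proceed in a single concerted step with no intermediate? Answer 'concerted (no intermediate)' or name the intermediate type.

The hydrosulfide nucleophile donates a lone pair from S to the α-carbon in a backside attack; simultaneously the C–Br σ-bond breaks and both of its electrons leave with Br⁻. One concerted step with inversion of configuration.
All bond changes occur in one transition state; no discrete intermediate is formed.

concerted (no intermediate)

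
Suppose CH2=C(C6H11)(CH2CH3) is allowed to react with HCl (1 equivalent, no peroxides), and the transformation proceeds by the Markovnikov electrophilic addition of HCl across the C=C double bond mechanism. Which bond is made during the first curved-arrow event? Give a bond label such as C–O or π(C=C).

C–H

Step 1: The π electrons of the C=C bond attack a proton of HCl; Markovnikov addition places the new C–H on the less-substituted alkene carbon, so the positive charge ends up on the more-substituted carbon — a tertiary carbocation. The H–Cl bond breaks heterolytically, releasing Cl⁻.
The bond formed in this step is the C–H bond.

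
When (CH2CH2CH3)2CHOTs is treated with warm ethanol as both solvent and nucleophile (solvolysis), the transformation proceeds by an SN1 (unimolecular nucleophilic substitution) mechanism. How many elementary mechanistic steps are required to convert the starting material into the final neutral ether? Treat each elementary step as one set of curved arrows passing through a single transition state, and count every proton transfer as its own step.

Step 1: Unassisted departure of TsO⁻ (taking the C–O bonding pair) generates a secondary carbocation.
(No 1,2-shift: no single shift to an adjacent carbon would give a more stable cation.)
Step 2: CH3CH2OH donates an oxygen lone pair into the empty p orbital of the cation, giving a protonated ether (an oxonium ion).
Step 3: A second solvent molecule removes the proton on oxygen, giving the neutral ether product.
Total: 3 elementary steps.

3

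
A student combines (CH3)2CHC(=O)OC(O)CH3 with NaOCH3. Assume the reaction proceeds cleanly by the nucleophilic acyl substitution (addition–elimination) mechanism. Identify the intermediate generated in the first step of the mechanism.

tetrahedral intermediate

Step 1: Nucleophilic addition of CH3O⁻ to the acyl carbon breaks the π(C=O) bond and yields a tetrahedral, anionic intermediate.
After step 1 the species present is a tetrahedral intermediate.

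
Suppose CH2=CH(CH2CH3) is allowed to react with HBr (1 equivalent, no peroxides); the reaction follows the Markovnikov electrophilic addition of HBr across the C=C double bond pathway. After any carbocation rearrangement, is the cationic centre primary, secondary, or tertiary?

secondary

Step 1: The π electrons of the C=C bond attack a proton of HBr; Markovnikov addition places the new C–H on the less-substituted alkene carbon, so the positive charge ends up on the more-substituted carbon — a secondary carbocation. The H–Br bond breaks heterolytically, releasing Br⁻.
No single 1,2-shift to an adjacent carbon would give a more-substituted cation, so no rearrangement occurs.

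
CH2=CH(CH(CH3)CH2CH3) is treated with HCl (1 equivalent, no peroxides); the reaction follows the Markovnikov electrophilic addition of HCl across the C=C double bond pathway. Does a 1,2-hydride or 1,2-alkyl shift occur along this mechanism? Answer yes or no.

yes

The first-formed carbocation is secondary.
The adjacent sec-butyl carbon already bears 2 other carbon substituents and has a hydrogen to migrate; after a 1,2-hydride shift from that carbon the positive charge sits on a tertiary centre.
Tertiary is more stable than secondary, so the shift occurs.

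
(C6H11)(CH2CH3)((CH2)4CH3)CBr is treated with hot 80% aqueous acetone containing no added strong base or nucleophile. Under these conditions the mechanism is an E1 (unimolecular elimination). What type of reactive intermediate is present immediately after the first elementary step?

tertiary carbocation

Step 1: Unassisted departure of Br⁻ (taking the C–Br bonding pair) generates a tertiary carbocation.
After step 1 the species present is a tertiary carbocation.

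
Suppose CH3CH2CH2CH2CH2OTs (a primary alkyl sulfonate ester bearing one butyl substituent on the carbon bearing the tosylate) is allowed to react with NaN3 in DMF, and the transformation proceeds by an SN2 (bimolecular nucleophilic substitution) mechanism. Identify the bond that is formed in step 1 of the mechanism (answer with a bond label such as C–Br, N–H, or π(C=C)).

C–N

Step 1: The azide nucleophile donates a lone pair from N to the α-carbon in a backside attack; simultaneously the C–O σ-bond breaks and both of its electrons leave with TsO⁻. One concerted step with inversion of configuration.
The bond formed in this step is the C–N bond.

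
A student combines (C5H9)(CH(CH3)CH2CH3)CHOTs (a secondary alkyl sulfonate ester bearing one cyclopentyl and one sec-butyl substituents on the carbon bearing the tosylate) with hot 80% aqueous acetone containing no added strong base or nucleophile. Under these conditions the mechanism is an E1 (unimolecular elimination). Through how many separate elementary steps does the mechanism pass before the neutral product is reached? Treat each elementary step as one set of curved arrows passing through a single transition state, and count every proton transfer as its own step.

Step 1: Rate-determining heterolysis of the C–O bond gives TsO⁻ and a secondary carbocation.
Step 2: A 1,2-hydride shift from the adjacent cyclopentyl carbon moves the positive charge from the secondary centre to an adjacent carbon, generating a more stable tertiary carbocation.
Step 3: A water molecule (solvent) deprotonates a β-carbon; as the C–H bond breaks, those electrons form the new alkene π bond.
Total: 3 elementary steps.

3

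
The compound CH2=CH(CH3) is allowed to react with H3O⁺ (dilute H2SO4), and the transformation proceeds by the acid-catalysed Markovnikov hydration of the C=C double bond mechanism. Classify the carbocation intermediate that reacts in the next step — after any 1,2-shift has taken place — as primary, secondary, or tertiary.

Step 1: Protonation of the alkene by H3O⁺: the π bond acts as the nucleophile and picks up H⁺, giving the more stable (Markovnikov) secondary carbocation. H2O is released.
No single 1,2-shift to an adjacent carbon would give a more-substituted cation, so no rearrangement occurs.

secondary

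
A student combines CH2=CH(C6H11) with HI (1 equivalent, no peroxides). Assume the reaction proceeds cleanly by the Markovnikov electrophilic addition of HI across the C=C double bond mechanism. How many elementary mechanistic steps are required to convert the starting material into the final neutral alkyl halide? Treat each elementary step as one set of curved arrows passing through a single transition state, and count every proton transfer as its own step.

Step 1: The π electrons of the C=C bond attack a proton of HI; Markovnikov addition places the new C–H on the less-substituted alkene carbon, so the positive charge ends up on the more-substituted carbon — a secondary carbocation. The H–I bond breaks heterolytically, releasing I⁻.
Step 2: Carbocation rearrangement: a 1,2-hydride shift from the adjacent cyclohexyl carbon converts the initially-formed secondary cation into the more stable tertiary cation.
Step 3: I⁻ captures the cation: a lone pair on I⁻ fills the empty p orbital, producing the alkyl halide product.
Total: 3 elementary steps.

3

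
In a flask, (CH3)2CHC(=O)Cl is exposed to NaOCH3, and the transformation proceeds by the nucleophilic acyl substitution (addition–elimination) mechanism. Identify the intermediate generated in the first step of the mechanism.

tetrahedral intermediate

Step 1: CH3O⁻ adds to the carbonyl carbon; the C=O π electrons shift onto oxygen and a tetrahedral alkoxide intermediate forms.
After step 1 the species present is a tetrahedral intermediate.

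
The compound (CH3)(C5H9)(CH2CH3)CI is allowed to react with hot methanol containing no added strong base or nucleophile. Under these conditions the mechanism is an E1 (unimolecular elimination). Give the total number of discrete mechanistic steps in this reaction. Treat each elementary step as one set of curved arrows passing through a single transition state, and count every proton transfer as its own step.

Step 1: The C–I bond breaks with both electrons going to the iodide; I⁻ leaves and a tertiary carbocation remains.
(No 1,2-shift: no single shift to an adjacent carbon would give a more stable cation.)
Step 2: A weak base (a methanol molecule from the solvent) removes a proton from a carbon adjacent to the cationic centre; the electrons of that C–H bond become the new π(C=C) bond, giving the alkene.
Total: 2 elementary steps.

2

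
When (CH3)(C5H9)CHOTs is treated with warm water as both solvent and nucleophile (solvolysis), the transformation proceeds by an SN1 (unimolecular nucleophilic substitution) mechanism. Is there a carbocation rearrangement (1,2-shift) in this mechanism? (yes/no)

The first-formed carbocation is secondary.
The adjacent cyclopentyl carbon already bears 2 other carbon substituents and has a hydrogen to migrate; after a 1,2-hydride shift from that carbon the positive charge sits on a tertiary centre.
Tertiary is more stable than secondary, so the shift occurs.

yes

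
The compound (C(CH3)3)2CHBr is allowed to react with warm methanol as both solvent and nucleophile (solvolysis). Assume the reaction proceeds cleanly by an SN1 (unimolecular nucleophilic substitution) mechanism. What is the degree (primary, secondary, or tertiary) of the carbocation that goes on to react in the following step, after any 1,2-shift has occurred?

tertiary

Step 1: Unassisted departure of Br⁻ (taking the C–Br bonding pair) generates a secondary carbocation.
Step 2: A 1,2-methyl shift from the adjacent tert-butyl carbon moves the positive charge from the secondary centre to an adjacent carbon, generating a more stable tertiary carbocation.
The cation rearranges from secondary to tertiary via a 1,2-methyl shift from the adjacent tert-butyl carbon; the tertiary cation is what reacts next.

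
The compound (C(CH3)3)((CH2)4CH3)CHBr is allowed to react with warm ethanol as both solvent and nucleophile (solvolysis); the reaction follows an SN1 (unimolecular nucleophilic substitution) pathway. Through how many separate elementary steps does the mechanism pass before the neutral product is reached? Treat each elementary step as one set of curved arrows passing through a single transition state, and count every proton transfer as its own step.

4

Step 1: Rate-determining heterolysis of the C–Br bond gives Br⁻ and a secondary carbocation.
Step 2: A 1,2-methyl shift from the adjacent tert-butyl carbon moves the positive charge from the secondary centre to an adjacent carbon, generating a more stable tertiary carbocation.
Step 3: Nucleophilic capture: the oxygen of CH3CH2OH bonds to the cationic carbon, producing an oxonium-ion intermediate.
Step 4: Proton transfer from the O–H of the oxonium ion to a solvent molecule delivers the neutral ether.
Total: 4 elementary steps.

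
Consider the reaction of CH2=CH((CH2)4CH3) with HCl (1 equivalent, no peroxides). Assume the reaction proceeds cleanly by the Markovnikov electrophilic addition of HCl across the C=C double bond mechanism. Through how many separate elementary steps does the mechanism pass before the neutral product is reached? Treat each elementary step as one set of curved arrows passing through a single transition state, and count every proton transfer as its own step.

Step 1: Electrophilic addition begins with the π(C=C) electrons forming a bond to the proton of HCl. Following Markovnikov's rule, the resulting cation is secondary. The H–Cl bond breaks heterolytically, releasing Cl⁻.
(No 1,2-shift: no single shift to an adjacent carbon would give a more stable cation.)
Step 2: Cl⁻ captures the cation: a lone pair on Cl⁻ fills the empty p orbital, producing the alkyl halide product.
Total: 2 elementary steps.

2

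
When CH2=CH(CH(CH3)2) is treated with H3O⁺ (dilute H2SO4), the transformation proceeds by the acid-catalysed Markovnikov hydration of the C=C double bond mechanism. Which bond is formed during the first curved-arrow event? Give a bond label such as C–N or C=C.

Step 1: The π electrons of the C=C bond attack a proton of H3O⁺; Markovnikov addition places the new C–H on the less-substituted alkene carbon, so the positive charge ends up on the more-substituted carbon — a secondary carbocation. H2O is released.
The bond formed in this step is the C–H bond.

C–H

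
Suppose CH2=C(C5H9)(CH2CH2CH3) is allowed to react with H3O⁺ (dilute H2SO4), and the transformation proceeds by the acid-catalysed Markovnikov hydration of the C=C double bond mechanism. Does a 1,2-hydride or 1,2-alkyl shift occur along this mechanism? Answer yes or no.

no

The first-formed carbocation is tertiary.
No single 1,2-shift to an adjacent carbon would produce a more-substituted cation than the one already present, so no rearrangement occurs.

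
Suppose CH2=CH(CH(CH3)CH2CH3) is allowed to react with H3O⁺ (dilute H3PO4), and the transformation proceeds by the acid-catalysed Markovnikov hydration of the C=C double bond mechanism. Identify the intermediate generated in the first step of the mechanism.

secondary carbocation

Step 1: Protonation of the alkene by H3O⁺: the π bond acts as the nucleophile and picks up H⁺, giving the more stable (Markovnikov) secondary carbocation. H2O is released.
After step 1 the species present is a secondary carbocation.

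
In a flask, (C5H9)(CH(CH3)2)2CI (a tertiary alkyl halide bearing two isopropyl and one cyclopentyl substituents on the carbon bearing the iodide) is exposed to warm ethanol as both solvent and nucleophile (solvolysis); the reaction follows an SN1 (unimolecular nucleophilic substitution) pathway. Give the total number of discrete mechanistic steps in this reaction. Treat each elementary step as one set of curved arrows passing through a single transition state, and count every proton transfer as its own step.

Step 1: Unassisted departure of I⁻ (taking the C–I bonding pair) generates a tertiary carbocation.
(No 1,2-shift: no single shift to an adjacent carbon would give a more stable cation.)
Step 2: Nucleophilic capture: the oxygen of CH3CH2OH bonds to the cationic carbon, producing an oxonium-ion intermediate.
Step 3: Deprotonation of the oxonium oxygen by solvent ethanol yields the neutral ether.
Total: 3 elementary steps.

3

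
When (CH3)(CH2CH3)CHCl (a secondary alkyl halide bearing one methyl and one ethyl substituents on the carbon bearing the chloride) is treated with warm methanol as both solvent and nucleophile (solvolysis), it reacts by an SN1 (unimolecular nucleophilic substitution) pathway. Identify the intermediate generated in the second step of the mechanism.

Step 1: Ionisation: the C–Cl σ-bond cleaves heterolytically; both bonding electrons depart with Cl⁻, leaving a secondary carbocation at the α-carbon.
Step 2: Nucleophilic capture: the oxygen of CH3OH bonds to the cationic carbon, producing an oxonium-ion intermediate.
After step 2 the species present is an oxonium ion.

oxonium ion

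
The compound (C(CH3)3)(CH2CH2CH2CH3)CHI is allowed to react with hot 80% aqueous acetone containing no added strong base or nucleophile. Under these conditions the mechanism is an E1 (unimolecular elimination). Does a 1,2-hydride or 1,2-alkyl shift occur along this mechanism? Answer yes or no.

The first-formed carbocation is secondary.
The adjacent tert-butyl carbon has no hydrogen but bears methyl groups; migration of one methyl with its bonding pair (a 1,2-methyl shift) places the charge on a tertiary centre.
Tertiary is more stable than secondary, so the shift occurs.

yes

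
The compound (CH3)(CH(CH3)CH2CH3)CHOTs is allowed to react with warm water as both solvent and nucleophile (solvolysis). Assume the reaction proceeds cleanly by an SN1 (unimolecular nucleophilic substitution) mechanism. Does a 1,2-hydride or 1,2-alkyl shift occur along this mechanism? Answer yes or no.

The first-formed carbocation is secondary.
The adjacent sec-butyl carbon already bears 2 other carbon substituents and has a hydrogen to migrate; after a 1,2-hydride shift from that carbon the positive charge sits on a tertiary centre.
Tertiary is more stable than secondary, so the shift occurs.

yes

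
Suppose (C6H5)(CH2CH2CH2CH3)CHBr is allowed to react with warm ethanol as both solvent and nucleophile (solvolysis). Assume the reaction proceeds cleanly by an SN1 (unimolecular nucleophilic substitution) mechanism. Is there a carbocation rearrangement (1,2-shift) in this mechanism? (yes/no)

The first-formed carbocation is secondary.
No single 1,2-shift to an adjacent carbon would produce a more-substituted cation than the one already present, so no rearrangement occurs.

no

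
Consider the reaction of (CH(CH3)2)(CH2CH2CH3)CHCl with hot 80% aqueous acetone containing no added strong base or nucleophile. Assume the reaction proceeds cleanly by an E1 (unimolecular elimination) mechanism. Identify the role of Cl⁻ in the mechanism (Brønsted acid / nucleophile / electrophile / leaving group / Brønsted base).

leaving group

Step 1: Ionisation: the C–Cl σ-bond cleaves heterolytically; both bonding electrons depart with Cl⁻, leaving a secondary carbocation at the α-carbon.
Cl⁻ departs with both electrons of the breaking σ-bond — that is the definition of a leaving group.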